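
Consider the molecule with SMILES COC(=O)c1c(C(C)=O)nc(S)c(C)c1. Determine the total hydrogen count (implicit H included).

Walk through each heavy atom and fill implicit hydrogens from standard valence (C 4, N 3, O 2, S 2, halogen 1); for lowercase aromatic atoms, an aromatic c carries 1 H when it has two neighbours and 0 H with three, and aromatic n carries 0 H:
  atom 1: C, bond orders sum to 1 (valence 4) → 3 H
  atom 2: O, bond orders sum to 2 (valence 2) → 0 H
  atom 3: C, bond orders sum to 4 (valence 4) → 0 H
  atom 4: O, bond orders sum to 2 (valence 2) → 0 H
  atom 5: aromatic c, 3 neighbours → 0 H
  atom 6: aromatic c, 3 neighbours → 0 H
  atom 7: C, bond orders sum to 4 (valence 4) → 0 H
  atom 8: C, bond orders sum to 1 (valence 4) → 3 H
  atom 9: O, bond orders sum to 2 (valence 2) → 0 H
  atom 10: aromatic n, 2 neighbours → 0 H
  atom 11: aromatic c, 3 neighbours → 0 H
  atom 12: S, bond orders sum to 1 (valence 2) → 1 H
  atom 13: aromatic c, 3 neighbours → 0 H
  atom 14: C, bond orders sum to 1 (valence 4) → 3 H
  atom 15: aromatic c, 2 neighbours → 1 H
Total hydrogens: 11.

11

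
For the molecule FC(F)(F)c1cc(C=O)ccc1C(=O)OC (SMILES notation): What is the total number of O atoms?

3

Scan the SMILES for O atoms (remember two-letter symbols like Cl and Br are single atoms).
Oxygen count: 3.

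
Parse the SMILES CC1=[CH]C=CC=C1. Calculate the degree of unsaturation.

Degree of unsaturation = (number of rings) + (number of π bonds).
Ring closures in the SMILES: 1.
π bonds: 3 double bonds (each 1 DoU) → 3 DoU from unsaturation.
Total DoU = 1 + 3 = 4.

4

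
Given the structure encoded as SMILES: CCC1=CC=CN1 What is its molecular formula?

C6H9N

Walk through each heavy atom and fill implicit hydrogens from standard valence (C 4, N 3, O 2, S 2, halogen 1):
  atom 1: C, bond orders sum to 1 (valence 4) → 3 H
  atom 2: C, bond orders sum to 2 (valence 4) → 2 H
  atom 3: C, bond orders sum to 4 (valence 4) → 0 H
  atom 4: C, bond orders sum to 3 (valence 4) → 1 H
  atom 5: C, bond orders sum to 3 (valence 4) → 1 H
  atom 6: C, bond orders sum to 3 (valence 4) → 1 H
  atom 7: N, bond orders sum to 2 (valence 3) → 1 H
Totals → C:6, H:9, N:1.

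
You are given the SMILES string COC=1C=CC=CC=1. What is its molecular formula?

C7H8O

Walk through each heavy atom and fill implicit hydrogens from standard valence (C 4, N 3, O 2, S 2, halogen 1):
  atom 1: C, bond orders sum to 1 (valence 4) → 3 H
  atom 2: O, bond orders sum to 2 (valence 2) → 0 H
  atom 3: C, bond orders sum to 4 (valence 4) → 0 H
  atom 4: C, bond orders sum to 3 (valence 4) → 1 H
  atom 5: C, bond orders sum to 3 (valence 4) → 1 H
  atom 6: C, bond orders sum to 3 (valence 4) → 1 H
  atom 7: C, bond orders sum to 3 (valence 4) → 1 H
  atom 8: C, bond orders sum to 3 (valence 4) → 1 H
Totals → C:7, H:8, O:1.
In Hill order: C7H8O.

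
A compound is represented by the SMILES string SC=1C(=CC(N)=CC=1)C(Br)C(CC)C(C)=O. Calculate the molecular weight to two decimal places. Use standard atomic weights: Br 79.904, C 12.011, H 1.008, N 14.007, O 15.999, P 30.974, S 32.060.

First, the molecular formula is C12H16BrNOS (counting implicit H from valence).
  Br: 1 × 79.904 = 79.904
  C: 12 × 12.011 = 144.132
  H: 16 × 1.008 = 16.128
  N: 1 × 14.007 = 14.007
  O: 1 × 15.999 = 15.999
  S: 1 × 32.060 = 32.060
Sum: 1×79.904 + 12×12.011 + 16×1.008 + 1×14.007 + 1×15.999 + 1×32.060 = 302.230 → 302.23 g/mol.

302.23 g/mol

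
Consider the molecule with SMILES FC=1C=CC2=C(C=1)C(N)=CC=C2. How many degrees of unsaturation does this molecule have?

7

Degree of unsaturation = (number of rings) + (number of π bonds).
Ring closures in the SMILES: 2.
π bonds: 5 double bonds (each 1 DoU) → 5 DoU from unsaturation.
Total DoU = 2 + 5 = 7.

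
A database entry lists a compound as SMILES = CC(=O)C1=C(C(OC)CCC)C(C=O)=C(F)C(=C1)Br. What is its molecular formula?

Walk through each heavy atom and fill implicit hydrogens from standard valence (C 4, N 3, O 2, S 2, halogen 1):
  atom 1: C, bond orders sum to 1 (valence 4) → 3 H
  atom 2: C, bond orders sum to 4 (valence 4) → 0 H
  atom 3: O, bond orders sum to 2 (valence 2) → 0 H
  atom 4: C, bond orders sum to 4 (valence 4) → 0 H
  atom 5: C, bond orders sum to 4 (valence 4) → 0 H
  atom 6: C, bond orders sum to 3 (valence 4) → 1 H
  atom 7: O, bond orders sum to 2 (valence 2) → 0 H
  atom 8: C, bond orders sum to 1 (valence 4) → 3 H
  atom 9: C, bond orders sum to 2 (valence 4) → 2 H
  atom 10: C, bond orders sum to 2 (valence 4) → 2 H
  atom 11: C, bond orders sum to 1 (valence 4) → 3 H
  atom 12: C, bond orders sum to 4 (valence 4) → 0 H
  atom 13: C, bond orders sum to 3 (valence 4) → 1 H
  atom 14: O, bond orders sum to 2 (valence 2) → 0 H
  atom 15: C, bond orders sum to 4 (valence 4) → 0 H
  atom 16: F (halogen, monovalent) → 0 H
  atom 17: C, bond orders sum to 4 (valence 4) → 0 H
  atom 18: C, bond orders sum to 3 (valence 4) → 1 H
  atom 19: Br (halogen, monovalent) → 0 H
Totals → C:14, H:16, Br:1, F:1, O:3.

C14H16BrFO3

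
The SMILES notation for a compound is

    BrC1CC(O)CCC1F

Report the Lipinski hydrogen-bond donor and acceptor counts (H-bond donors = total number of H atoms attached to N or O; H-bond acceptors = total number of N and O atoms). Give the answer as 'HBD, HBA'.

1, 1

Donors: find every N or O and count the H atoms it carries.
  atom 5 (O): bond orders sum to 1 → 1 H
Lipinski HBD = 1.
Acceptors: N atoms = 0, O atoms = 1 → HBA = 1.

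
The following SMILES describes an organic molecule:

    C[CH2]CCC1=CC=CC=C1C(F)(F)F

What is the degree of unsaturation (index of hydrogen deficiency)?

4

Degree of unsaturation = (number of rings) + (number of π bonds).
Ring closures in the SMILES: 1.
π bonds: 3 double bonds (each 1 DoU) → 3 DoU from unsaturation.
Total DoU = 1 + 3 = 4.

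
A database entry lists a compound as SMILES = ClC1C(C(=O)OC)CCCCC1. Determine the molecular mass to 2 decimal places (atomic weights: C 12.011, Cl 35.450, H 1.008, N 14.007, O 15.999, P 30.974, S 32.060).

First, the molecular formula is C9H15ClO2 (counting implicit H from valence).
  C: 9 × 12.011 = 108.099
  Cl: 1 × 35.450 = 35.450
  H: 15 × 1.008 = 15.120
  O: 2 × 15.999 = 31.998
Sum: 9×12.011 + 1×35.450 + 15×1.008 + 2×15.999 = 190.667 → 190.67 g/mol.

190.67 g/mol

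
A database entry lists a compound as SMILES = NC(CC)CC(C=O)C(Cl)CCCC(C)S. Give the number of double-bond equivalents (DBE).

1

Degree of unsaturation = (number of rings) + (number of π bonds).
Ring closures in the SMILES: 0.
π bonds: 1 double bond (each 1 DoU) → 1 DoU from unsaturation.
Total DoU = 0 + 1 = 1.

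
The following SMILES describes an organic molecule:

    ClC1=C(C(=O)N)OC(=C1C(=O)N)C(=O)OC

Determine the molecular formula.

Walk through each heavy atom and fill implicit hydrogens from standard valence (C 4, N 3, O 2, S 2, halogen 1):
  atom 1: Cl (halogen, monovalent) → 0 H
  atom 2: C, bond orders sum to 4 (valence 4) → 0 H
  atom 3: C, bond orders sum to 4 (valence 4) → 0 H
  atom 4: C, bond orders sum to 4 (valence 4) → 0 H
  atom 5: O, bond orders sum to 2 (valence 2) → 0 H
  atom 6: N, bond orders sum to 1 (valence 3) → 2 H
  atom 7: O, bond orders sum to 2 (valence 2) → 0 H
  atom 8: C, bond orders sum to 4 (valence 4) → 0 H
  atom 9: C, bond orders sum to 4 (valence 4) → 0 H
  atom 10: C, bond orders sum to 4 (valence 4) → 0 H
  atom 11: O, bond orders sum to 2 (valence 2) → 0 H
  atom 12: N, bond orders sum to 1 (valence 3) → 2 H
  atom 13: C, bond orders sum to 4 (valence 4) → 0 H
  atom 14: O, bond orders sum to 2 (valence 2) → 0 H
  atom 15: O, bond orders sum to 2 (valence 2) → 0 H
  atom 16: C, bond orders sum to 1 (valence 4) → 3 H
Totals → C:8, H:7, Cl:1, N:2, O:5.

C8H7ClN2O5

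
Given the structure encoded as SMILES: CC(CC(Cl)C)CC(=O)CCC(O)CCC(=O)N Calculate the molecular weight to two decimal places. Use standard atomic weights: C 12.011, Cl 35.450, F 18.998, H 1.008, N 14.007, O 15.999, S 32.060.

277.79 g/mol

First, the molecular formula is C13H24ClNO3 (counting implicit H from valence).
  C: 13 × 12.011 = 156.143
  Cl: 1 × 35.450 = 35.450
  H: 24 × 1.008 = 24.192
  N: 1 × 14.007 = 14.007
  O: 3 × 15.999 = 47.997
Sum: 13×12.011 + 1×35.450 + 24×1.008 + 1×14.007 + 3×15.999 = 277.789 → 277.79 g/mol.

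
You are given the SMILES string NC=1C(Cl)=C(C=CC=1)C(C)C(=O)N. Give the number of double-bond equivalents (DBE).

5

Molecular formula: C9H11ClN2O.
DoU = (2C + 2 + N − H − X) / 2, where X is the halogen count and O/S are ignored.
    = (2·9 + 2 + 2 − 11 − 1) / 2 = 10 / 2 = 5.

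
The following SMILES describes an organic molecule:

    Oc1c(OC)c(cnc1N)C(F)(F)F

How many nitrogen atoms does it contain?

2

Scan the SMILES for N atoms (remember two-letter symbols like Cl and Br are single atoms).
Nitrogen count: 2.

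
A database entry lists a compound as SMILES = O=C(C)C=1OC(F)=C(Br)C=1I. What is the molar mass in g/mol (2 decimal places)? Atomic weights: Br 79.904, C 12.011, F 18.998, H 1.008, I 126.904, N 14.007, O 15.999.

332.89 g/mol

First, the molecular formula is C6H3BrFIO2 (counting implicit H from valence).
  Br: 1 × 79.904 = 79.904
  C: 6 × 12.011 = 72.066
  F: 1 × 18.998 = 18.998
  H: 3 × 1.008 = 3.024
  I: 1 × 126.904 = 126.904
  O: 2 × 15.999 = 31.998
Sum: 1×79.904 + 6×12.011 + 1×18.998 + 3×1.008 + 1×126.904 + 2×15.999 = 332.894 → 332.89 g/mol.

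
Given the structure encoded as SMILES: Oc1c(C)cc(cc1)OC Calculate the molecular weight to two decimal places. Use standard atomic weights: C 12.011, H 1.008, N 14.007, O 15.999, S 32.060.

138.17 g/mol

First, the molecular formula is C8H10O2 (counting implicit H from valence).
  C: 8 × 12.011 = 96.088
  H: 10 × 1.008 = 10.080
  O: 2 × 15.999 = 31.998
Sum: 8×12.011 + 10×1.008 + 2×15.999 = 138.166 → 138.17 g/mol.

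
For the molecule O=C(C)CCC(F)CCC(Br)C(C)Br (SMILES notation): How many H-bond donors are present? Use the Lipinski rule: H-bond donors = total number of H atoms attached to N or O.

Donors: find every N or O and count the H atoms it carries.
  atom 1 (O): bond orders sum to 2 → 0 H
Lipinski HBD = 0.

0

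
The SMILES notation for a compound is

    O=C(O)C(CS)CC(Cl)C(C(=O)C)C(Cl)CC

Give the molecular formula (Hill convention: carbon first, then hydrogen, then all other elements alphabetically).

C11H18Cl2O3S

Walk through each heavy atom and fill implicit hydrogens from standard valence (C 4, N 3, O 2, S 2, halogen 1):
  atom 1: O, bond orders sum to 2 (valence 2) → 0 H
  atom 2: C, bond orders sum to 4 (valence 4) → 0 H
  atom 3: O, bond orders sum to 1 (valence 2) → 1 H
  atom 4: C, bond orders sum to 3 (valence 4) → 1 H
  atom 5: C, bond orders sum to 2 (valence 4) → 2 H
  atom 6: S, bond orders sum to 1 (valence 2) → 1 H
  atom 7: C, bond orders sum to 2 (valence 4) → 2 H
  atom 8: C, bond orders sum to 3 (valence 4) → 1 H
  atom 9: Cl (halogen, monovalent) → 0 H
  atom 10: C, bond orders sum to 3 (valence 4) → 1 H
  atom 11: C, bond orders sum to 4 (valence 4) → 0 H
  atom 12: O, bond orders sum to 2 (valence 2) → 0 H
  atom 13: C, bond orders sum to 1 (valence 4) → 3 H
  atom 14: C, bond orders sum to 3 (valence 4) → 1 H
  atom 15: Cl (halogen, monovalent) → 0 H
  atom 16: C, bond orders sum to 2 (valence 4) → 2 H
  atom 17: C, bond orders sum to 1 (valence 4) → 3 H
Totals → C:11, H:18, Cl:2, O:3, S:1.
In Hill order: C11H18Cl2O3S.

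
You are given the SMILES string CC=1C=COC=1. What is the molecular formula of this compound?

C5H6O

Walk through each heavy atom and fill implicit hydrogens from standard valence (C 4, N 3, O 2, S 2, halogen 1):
  atom 1: C, bond orders sum to 1 (valence 4) → 3 H
  atom 2: C, bond orders sum to 4 (valence 4) → 0 H
  atom 3: C, bond orders sum to 3 (valence 4) → 1 H
  atom 4: C, bond orders sum to 3 (valence 4) → 1 H
  atom 5: O, bond orders sum to 2 (valence 2) → 0 H
  atom 6: C, bond orders sum to 3 (valence 4) → 1 H
Totals → C:5, H:6, O:1.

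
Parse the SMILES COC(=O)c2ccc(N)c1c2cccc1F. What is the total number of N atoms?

1

Scan the SMILES for N atoms (remember two-letter symbols like Cl and Br are single atoms).
Nitrogen count: 1.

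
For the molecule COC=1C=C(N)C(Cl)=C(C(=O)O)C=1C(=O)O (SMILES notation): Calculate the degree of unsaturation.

Molecular formula: C9H8ClNO5.
DoU = (2C + 2 + N − H − X) / 2, where X is the halogen count and O/S are ignored.
    = (2·9 + 2 + 1 − 8 − 1) / 2 = 12 / 2 = 6.

6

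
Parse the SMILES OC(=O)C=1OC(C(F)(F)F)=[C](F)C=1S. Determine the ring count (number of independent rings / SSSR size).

1

In SMILES, each pair of matching ring-closure digits denotes one ring-closing bond; the number of such bonds equals the number of independent rings.
Ring-closure bonds here: 1.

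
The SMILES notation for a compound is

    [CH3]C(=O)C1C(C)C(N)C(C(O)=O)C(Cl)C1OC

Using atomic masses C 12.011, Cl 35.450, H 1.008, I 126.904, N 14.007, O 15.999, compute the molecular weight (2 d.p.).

263.72 g/mol

First, the molecular formula is C11H18ClNO4 (counting implicit H from valence).
  C: 11 × 12.011 = 132.121
  Cl: 1 × 35.450 = 35.450
  H: 18 × 1.008 = 18.144
  N: 1 × 14.007 = 14.007
  O: 4 × 15.999 = 63.996
Sum: 11×12.011 + 1×35.450 + 18×1.008 + 1×14.007 + 4×15.999 = 263.718 → 263.72 g/mol.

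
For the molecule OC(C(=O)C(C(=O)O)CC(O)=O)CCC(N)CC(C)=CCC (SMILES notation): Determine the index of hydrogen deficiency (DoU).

Molecular formula: C15H25NO6.
DoU = (2C + 2 + N − H − X) / 2, where X is the halogen count and O/S are ignored.
    = (2·15 + 2 + 1 − 25 − 0) / 2 = 8 / 2 = 4.

4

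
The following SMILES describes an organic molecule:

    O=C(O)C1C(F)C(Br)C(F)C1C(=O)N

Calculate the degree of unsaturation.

3

Degree of unsaturation = (number of rings) + (number of π bonds).
Ring closures in the SMILES: 1.
π bonds: 2 double bonds (each 1 DoU) → 2 DoU from unsaturation.
Total DoU = 1 + 2 = 3.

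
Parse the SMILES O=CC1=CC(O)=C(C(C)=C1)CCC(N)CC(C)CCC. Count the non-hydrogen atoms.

20

Every atom symbol written in the SMILES (organic subset) is one heavy atom; implicit H are not written.
Heavy atoms by element → C:17, N:1, O:2.
Total: 20.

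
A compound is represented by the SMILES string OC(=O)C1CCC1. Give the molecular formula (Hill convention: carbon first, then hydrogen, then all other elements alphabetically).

C5H8O2

Walk through each heavy atom and fill implicit hydrogens from standard valence (C 4, N 3, O 2, S 2, halogen 1):
  atom 1: O, bond orders sum to 1 (valence 2) → 1 H
  atom 2: C, bond orders sum to 4 (valence 4) → 0 H
  atom 3: O, bond orders sum to 2 (valence 2) → 0 H
  atom 4: C, bond orders sum to 3 (valence 4) → 1 H
  atom 5: C, bond orders sum to 2 (valence 4) → 2 H
  atom 6: C, bond orders sum to 2 (valence 4) → 2 H
  atom 7: C, bond orders sum to 2 (valence 4) → 2 H
Totals → C:5, H:8, O:2.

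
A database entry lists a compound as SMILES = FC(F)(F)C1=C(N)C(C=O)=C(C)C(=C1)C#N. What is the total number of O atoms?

Scan the SMILES for O atoms (remember two-letter symbols like Cl and Br are single atoms).
Oxygen count: 1.

1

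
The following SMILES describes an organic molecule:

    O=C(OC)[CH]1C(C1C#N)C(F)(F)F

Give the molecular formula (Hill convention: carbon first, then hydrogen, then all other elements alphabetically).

C7H6F3NO2

Walk through each heavy atom and fill implicit hydrogens from standard valence (C 4, N 3, O 2, S 2, halogen 1):
  atom 1: O, bond orders sum to 2 (valence 2) → 0 H
  atom 2: C, bond orders sum to 4 (valence 4) → 0 H
  atom 3: O, bond orders sum to 2 (valence 2) → 0 H
  atom 4: C, bond orders sum to 1 (valence 4) → 3 H
  atom 5: C with explicit H count 1
  atom 6: C, bond orders sum to 3 (valence 4) → 1 H
  atom 7: C, bond orders sum to 3 (valence 4) → 1 H
  atom 8: C, bond orders sum to 4 (valence 4) → 0 H
  atom 9: N, bond orders sum to 3 (valence 3) → 0 H
  atom 10: C, bond orders sum to 4 (valence 4) → 0 H
  atom 11: F (halogen, monovalent) → 0 H
  atom 12: F (halogen, monovalent) → 0 H
  atom 13: F (halogen, monovalent) → 0 H
Totals → C:7, H:6, F:3, N:1, O:2.
In Hill order: C7H6F3NO2.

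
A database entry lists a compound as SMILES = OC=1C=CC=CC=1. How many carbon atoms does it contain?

Count every carbon token in the SMILES (each C, including those in ring-closure positions and inside branches).
Carbon count: 6.

6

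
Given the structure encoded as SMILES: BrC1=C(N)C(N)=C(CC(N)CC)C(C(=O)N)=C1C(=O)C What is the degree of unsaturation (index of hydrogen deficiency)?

Degree of unsaturation = (number of rings) + (number of π bonds).
Ring closures in the SMILES: 1.
π bonds: 5 double bonds (each 1 DoU) → 5 DoU from unsaturation.
Total DoU = 1 + 5 = 6.

6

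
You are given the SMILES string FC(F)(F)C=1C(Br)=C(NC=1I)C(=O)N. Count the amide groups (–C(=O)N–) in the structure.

The amide motif appears at heavy-atom position 12 in the SMILES.
Amide count: 1.

1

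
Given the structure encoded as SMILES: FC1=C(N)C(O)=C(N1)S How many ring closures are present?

1

In SMILES, each pair of matching ring-closure digits denotes one ring-closing bond; the number of such bonds equals the number of independent rings.
Ring-closure bonds here: 1.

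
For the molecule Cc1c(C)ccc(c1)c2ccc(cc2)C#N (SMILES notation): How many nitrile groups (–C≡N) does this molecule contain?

1

The nitrile motif appears at heavy-atom position 15 in the SMILES.
Nitrile count: 1.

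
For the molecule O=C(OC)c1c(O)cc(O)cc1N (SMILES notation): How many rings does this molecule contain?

In SMILES, each pair of matching ring-closure digits denotes one ring-closing bond; the number of such bonds equals the number of independent rings.
Ring-closure bonds here: 1.

1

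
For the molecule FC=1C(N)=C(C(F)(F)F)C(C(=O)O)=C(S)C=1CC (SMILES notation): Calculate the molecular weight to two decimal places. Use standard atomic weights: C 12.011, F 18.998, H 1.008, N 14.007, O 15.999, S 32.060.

First, the molecular formula is C10H9F4NO2S (counting implicit H from valence).
  C: 10 × 12.011 = 120.110
  F: 4 × 18.998 = 75.992
  H: 9 × 1.008 = 9.072
  N: 1 × 14.007 = 14.007
  O: 2 × 15.999 = 31.998
  S: 1 × 32.060 = 32.060
Sum: 10×12.011 + 4×18.998 + 9×1.008 + 1×14.007 + 2×15.999 + 1×32.060 = 283.239 → 283.24 g/mol.

283.24 g/mol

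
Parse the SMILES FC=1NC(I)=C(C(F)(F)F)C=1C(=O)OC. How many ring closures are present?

In SMILES, each pair of matching ring-closure digits denotes one ring-closing bond; the number of such bonds equals the number of independent rings.
Ring-closure bonds here: 1.

1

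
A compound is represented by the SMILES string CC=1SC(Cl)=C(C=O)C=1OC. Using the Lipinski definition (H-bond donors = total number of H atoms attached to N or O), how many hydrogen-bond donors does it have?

0

Donors: find every N or O and count the H atoms it carries.
  atom 8 (O): bond orders sum to 2 → 0 H
  atom 10 (O): bond orders sum to 2 → 0 H
Lipinski HBD = 0.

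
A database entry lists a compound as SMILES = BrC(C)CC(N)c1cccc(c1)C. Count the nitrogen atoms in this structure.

Scan the SMILES for N atoms (remember two-letter symbols like Cl and Br are single atoms).
Nitrogen count: 1.

1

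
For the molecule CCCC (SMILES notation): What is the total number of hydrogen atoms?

10

Walk through each heavy atom and fill implicit hydrogens from standard valence (C 4, N 3, O 2, S 2, halogen 1):
  atom 1: C, bond orders sum to 1 (valence 4) → 3 H
  atom 2: C, bond orders sum to 2 (valence 4) → 2 H
  atom 3: C, bond orders sum to 2 (valence 4) → 2 H
  atom 4: C, bond orders sum to 1 (valence 4) → 3 H
Total hydrogens: 10.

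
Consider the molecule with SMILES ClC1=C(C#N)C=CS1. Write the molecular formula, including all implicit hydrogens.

C5H2ClNS

Walk through each heavy atom and fill implicit hydrogens from standard valence (C 4, N 3, O 2, S 2, halogen 1):
  atom 1: Cl (halogen, monovalent) → 0 H
  atom 2: C, bond orders sum to 4 (valence 4) → 0 H
  atom 3: C, bond orders sum to 4 (valence 4) → 0 H
  atom 4: C, bond orders sum to 4 (valence 4) → 0 H
  atom 5: N, bond orders sum to 3 (valence 3) → 0 H
  atom 6: C, bond orders sum to 3 (valence 4) → 1 H
  atom 7: C, bond orders sum to 3 (valence 4) → 1 H
  atom 8: S, bond orders sum to 2 (valence 2) → 0 H
Totals → C:5, H:2, Cl:1, N:1, S:1.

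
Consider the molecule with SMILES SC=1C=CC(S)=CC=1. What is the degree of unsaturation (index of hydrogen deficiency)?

Molecular formula: C6H6S2.
DoU = (2C + 2 + N − H − X) / 2, where X is the halogen count and O/S are ignored.
    = (2·6 + 2 + 0 − 6 − 0) / 2 = 8 / 2 = 4.

4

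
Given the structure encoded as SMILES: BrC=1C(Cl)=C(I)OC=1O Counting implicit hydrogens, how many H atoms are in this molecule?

Walk through each heavy atom and fill implicit hydrogens from standard valence (C 4, N 3, O 2, S 2, halogen 1):
  atom 1: Br (halogen, monovalent) → 0 H
  atom 2: C, bond orders sum to 4 (valence 4) → 0 H
  atom 3: C, bond orders sum to 4 (valence 4) → 0 H
  atom 4: Cl (halogen, monovalent) → 0 H
  atom 5: C, bond orders sum to 4 (valence 4) → 0 H
  atom 6: I (halogen, monovalent) → 0 H
  atom 7: O, bond orders sum to 2 (valence 2) → 0 H
  atom 8: C, bond orders sum to 4 (valence 4) → 0 H
  atom 9: O, bond orders sum to 1 (valence 2) → 1 H
Total hydrogens: 1.

1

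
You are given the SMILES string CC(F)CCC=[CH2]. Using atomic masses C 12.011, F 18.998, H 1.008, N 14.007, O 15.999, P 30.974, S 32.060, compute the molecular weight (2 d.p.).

First, the molecular formula is C6H11F (counting implicit H from valence).
  C: 6 × 12.011 = 72.066
  F: 1 × 18.998 = 18.998
  H: 11 × 1.008 = 11.088
Sum: 6×12.011 + 1×18.998 + 11×1.008 = 102.152 → 102.15 g/mol.

102.15 g/mol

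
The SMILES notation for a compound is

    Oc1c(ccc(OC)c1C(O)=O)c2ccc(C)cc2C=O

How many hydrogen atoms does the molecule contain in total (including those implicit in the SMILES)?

Walk through each heavy atom and fill implicit hydrogens from standard valence (C 4, N 3, O 2, S 2, halogen 1); for lowercase aromatic atoms, an aromatic c carries 1 H when it has two neighbours and 0 H with three, and aromatic n carries 0 H:
  atom 1: O, bond orders sum to 1 (valence 2) → 1 H
  atom 2: aromatic c, 3 neighbours → 0 H
  atom 3: aromatic c, 3 neighbours → 0 H
  atom 4: aromatic c, 2 neighbours → 1 H
  atom 5: aromatic c, 2 neighbours → 1 H
  atom 6: aromatic c, 3 neighbours → 0 H
  atom 7: O, bond orders sum to 2 (valence 2) → 0 H
  atom 8: C, bond orders sum to 1 (valence 4) → 3 H
  atom 9: aromatic c, 3 neighbours → 0 H
  atom 10: C, bond orders sum to 4 (valence 4) → 0 H
  atom 11: O, bond orders sum to 1 (valence 2) → 1 H
  atom 12: O, bond orders sum to 2 (valence 2) → 0 H
  atom 13: aromatic c, 3 neighbours → 0 H
  atom 14: aromatic c, 2 neighbours → 1 H
  atom 15: aromatic c, 2 neighbours → 1 H
  atom 16: aromatic c, 3 neighbours → 0 H
  atom 17: C, bond orders sum to 1 (valence 4) → 3 H
  atom 18: aromatic c, 2 neighbours → 1 H
  atom 19: aromatic c, 3 neighbours → 0 H
  atom 20: C, bond orders sum to 3 (valence 4) → 1 H
  atom 21: O, bond orders sum to 2 (valence 2) → 0 H
Total hydrogens: 14.

14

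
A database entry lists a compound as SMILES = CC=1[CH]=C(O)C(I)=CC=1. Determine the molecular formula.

Walk through each heavy atom and fill implicit hydrogens from standard valence (C 4, N 3, O 2, S 2, halogen 1):
  atom 1: C, bond orders sum to 1 (valence 4) → 3 H
  atom 2: C, bond orders sum to 4 (valence 4) → 0 H
  atom 3: C with explicit H count 1
  atom 4: C, bond orders sum to 4 (valence 4) → 0 H
  atom 5: O, bond orders sum to 1 (valence 2) → 1 H
  atom 6: C, bond orders sum to 4 (valence 4) → 0 H
  atom 7: I (halogen, monovalent) → 0 H
  atom 8: C, bond orders sum to 3 (valence 4) → 1 H
  atom 9: C, bond orders sum to 3 (valence 4) → 1 H
Totals → C:7, H:7, I:1, O:1.
In Hill order: C7H7IO.

C7H7IO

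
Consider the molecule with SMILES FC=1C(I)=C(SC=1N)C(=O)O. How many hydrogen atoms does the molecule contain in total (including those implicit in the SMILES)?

Walk through each heavy atom and fill implicit hydrogens from standard valence (C 4, N 3, O 2, S 2, halogen 1):
  atom 1: F (halogen, monovalent) → 0 H
  atom 2: C, bond orders sum to 4 (valence 4) → 0 H
  atom 3: C, bond orders sum to 4 (valence 4) → 0 H
  atom 4: I (halogen, monovalent) → 0 H
  atom 5: C, bond orders sum to 4 (valence 4) → 0 H
  atom 6: S, bond orders sum to 2 (valence 2) → 0 H
  atom 7: C, bond orders sum to 4 (valence 4) → 0 H
  atom 8: N, bond orders sum to 1 (valence 3) → 2 H
  atom 9: C, bond orders sum to 4 (valence 4) → 0 H
  atom 10: O, bond orders sum to 2 (valence 2) → 0 H
  atom 11: O, bond orders sum to 1 (valence 2) → 1 H
Total hydrogens: 3.

3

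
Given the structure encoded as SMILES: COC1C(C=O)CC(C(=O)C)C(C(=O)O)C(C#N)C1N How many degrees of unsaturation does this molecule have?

Molecular formula: C13H18N2O5.
DoU = (2C + 2 + N − H − X) / 2, where X is the halogen count and O/S are ignored.
    = (2·13 + 2 + 2 − 18 − 0) / 2 = 12 / 2 = 6.

6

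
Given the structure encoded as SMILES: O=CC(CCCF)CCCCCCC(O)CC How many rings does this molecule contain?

In SMILES, each pair of matching ring-closure digits denotes one ring-closing bond; the number of such bonds equals the number of independent rings.
Ring-closure bonds here: 0.

0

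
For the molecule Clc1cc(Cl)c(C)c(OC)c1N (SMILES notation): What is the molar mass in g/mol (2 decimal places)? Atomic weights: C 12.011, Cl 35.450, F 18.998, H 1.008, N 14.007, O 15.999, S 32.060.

First, the molecular formula is C8H9Cl2NO (counting implicit H from valence).
  C: 8 × 12.011 = 96.088
  Cl: 2 × 35.450 = 70.900
  H: 9 × 1.008 = 9.072
  N: 1 × 14.007 = 14.007
  O: 1 × 15.999 = 15.999
Sum: 8×12.011 + 2×35.450 + 9×1.008 + 1×14.007 + 1×15.999 = 206.066 → 206.07 g/mol.

206.07 g/mol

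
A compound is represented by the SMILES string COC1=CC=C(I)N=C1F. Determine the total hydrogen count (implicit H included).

5

Walk through each heavy atom and fill implicit hydrogens from standard valence (C 4, N 3, O 2, S 2, halogen 1):
  atom 1: C, bond orders sum to 1 (valence 4) → 3 H
  atom 2: O, bond orders sum to 2 (valence 2) → 0 H
  atom 3: C, bond orders sum to 4 (valence 4) → 0 H
  atom 4: C, bond orders sum to 3 (valence 4) → 1 H
  atom 5: C, bond orders sum to 3 (valence 4) → 1 H
  atom 6: C, bond orders sum to 4 (valence 4) → 0 H
  atom 7: I (halogen, monovalent) → 0 H
  atom 8: N, bond orders sum to 3 (valence 3) → 0 H
  atom 9: C, bond orders sum to 4 (valence 4) → 0 H
  atom 10: F (halogen, monovalent) → 0 H
Total hydrogens: 5.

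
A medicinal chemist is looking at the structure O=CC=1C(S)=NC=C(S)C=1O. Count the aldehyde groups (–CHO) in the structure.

1

The aldehyde motif appears at heavy-atom position 2 in the SMILES.
Other groups present: 1 hydroxyl, 2 thiol.
Aldehyde count: 1.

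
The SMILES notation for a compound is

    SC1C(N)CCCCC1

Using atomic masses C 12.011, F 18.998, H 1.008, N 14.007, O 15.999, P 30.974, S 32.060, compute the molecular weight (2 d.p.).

First, the molecular formula is C7H15NS (counting implicit H from valence).
  C: 7 × 12.011 = 84.077
  H: 15 × 1.008 = 15.120
  N: 1 × 14.007 = 14.007
  S: 1 × 32.060 = 32.060
Sum: 7×12.011 + 15×1.008 + 1×14.007 + 1×32.060 = 145.264 → 145.26 g/mol.

145.26 g/mol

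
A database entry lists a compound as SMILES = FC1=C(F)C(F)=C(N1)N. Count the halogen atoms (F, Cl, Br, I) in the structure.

Halogen atoms appear at heavy-atom positions 1, 4, 6 (3×F).
Other groups present: 1 primary amine.
Halogen count: 3.

3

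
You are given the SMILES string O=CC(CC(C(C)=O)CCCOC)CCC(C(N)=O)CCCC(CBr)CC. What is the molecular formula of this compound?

C21H38BrNO4

Walk through each heavy atom and fill implicit hydrogens from standard valence (C 4, N 3, O 2, S 2, halogen 1):
  atom 1: O, bond orders sum to 2 (valence 2) → 0 H
  atom 2: C, bond orders sum to 3 (valence 4) → 1 H
  atom 3: C, bond orders sum to 3 (valence 4) → 1 H
  atom 4: C, bond orders sum to 2 (valence 4) → 2 H
  atom 5: C, bond orders sum to 3 (valence 4) → 1 H
  atom 6: C, bond orders sum to 4 (valence 4) → 0 H
  atom 7: C, bond orders sum to 1 (valence 4) → 3 H
  atom 8: O, bond orders sum to 2 (valence 2) → 0 H
  atom 9: C, bond orders sum to 2 (valence 4) → 2 H
  atom 10: C, bond orders sum to 2 (valence 4) → 2 H
  atom 11: C, bond orders sum to 2 (valence 4) → 2 H
  atom 12: O, bond orders sum to 2 (valence 2) → 0 H
  atom 13: C, bond orders sum to 1 (valence 4) → 3 H
  atom 14: C, bond orders sum to 2 (valence 4) → 2 H
  atom 15: C, bond orders sum to 2 (valence 4) → 2 H
  atom 16: C, bond orders sum to 3 (valence 4) → 1 H
  atom 17: C, bond orders sum to 4 (valence 4) → 0 H
  atom 18: N, bond orders sum to 1 (valence 3) → 2 H
  atom 19: O, bond orders sum to 2 (valence 2) → 0 H
  atom 20: C, bond orders sum to 2 (valence 4) → 2 H
  atom 21: C, bond orders sum to 2 (valence 4) → 2 H
  atom 22: C, bond orders sum to 2 (valence 4) → 2 H
  atom 23: C, bond orders sum to 3 (valence 4) → 1 H
  atom 24: C, bond orders sum to 2 (valence 4) → 2 H
  atom 25: Br (halogen, monovalent) → 0 H
  atom 26: C, bond orders sum to 2 (valence 4) → 2 H
  atom 27: C, bond orders sum to 1 (valence 4) → 3 H
Totals → C:21, H:38, Br:1, N:1, O:4.
In Hill order: C21H38BrNO4.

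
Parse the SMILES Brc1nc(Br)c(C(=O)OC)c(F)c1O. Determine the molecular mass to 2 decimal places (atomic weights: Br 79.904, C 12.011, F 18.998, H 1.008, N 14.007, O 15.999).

First, the molecular formula is C7H4Br2FNO3 (counting implicit H from valence).
  Br: 2 × 79.904 = 159.808
  C: 7 × 12.011 = 84.077
  F: 1 × 18.998 = 18.998
  H: 4 × 1.008 = 4.032
  N: 1 × 14.007 = 14.007
  O: 3 × 15.999 = 47.997
Sum: 2×79.904 + 7×12.011 + 1×18.998 + 4×1.008 + 1×14.007 + 3×15.999 = 328.919 → 328.92 g/mol.

328.92 g/mol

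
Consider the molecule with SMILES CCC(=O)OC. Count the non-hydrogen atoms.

6

Every atom symbol written in the SMILES (organic subset) is one heavy atom; implicit H are not written.
Heavy atoms by element → C:4, O:2.
Total: 6.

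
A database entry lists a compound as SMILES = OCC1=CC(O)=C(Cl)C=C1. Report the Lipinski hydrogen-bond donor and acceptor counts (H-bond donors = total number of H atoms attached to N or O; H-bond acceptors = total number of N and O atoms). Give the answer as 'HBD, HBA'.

2, 2

Donors: find every N or O and count the H atoms it carries.
  atom 1 (O): bond orders sum to 1 → 1 H
  atom 6 (O): bond orders sum to 1 → 1 H
Lipinski HBD = 2.
Acceptors: N atoms = 0, O atoms = 2 → HBA = 2.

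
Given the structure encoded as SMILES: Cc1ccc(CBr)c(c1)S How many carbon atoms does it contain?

8

Count every carbon token in the SMILES (each C, including those in ring-closure positions and inside branches).
Carbon count: 8.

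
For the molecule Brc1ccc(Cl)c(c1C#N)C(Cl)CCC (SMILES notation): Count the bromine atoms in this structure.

1

Scan the SMILES for Br atoms (remember two-letter symbols like Cl and Br are single atoms).
Bromine count: 1.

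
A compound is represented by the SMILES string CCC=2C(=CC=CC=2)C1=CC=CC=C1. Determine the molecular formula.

Walk through each heavy atom and fill implicit hydrogens from standard valence (C 4, N 3, O 2, S 2, halogen 1):
  atom 1: C, bond orders sum to 1 (valence 4) → 3 H
  atom 2: C, bond orders sum to 2 (valence 4) → 2 H
  atom 3: C, bond orders sum to 4 (valence 4) → 0 H
  atom 4: C, bond orders sum to 4 (valence 4) → 0 H
  atom 5: C, bond orders sum to 3 (valence 4) → 1 H
  atom 6: C, bond orders sum to 3 (valence 4) → 1 H
  atom 7: C, bond orders sum to 3 (valence 4) → 1 H
  atom 8: C, bond orders sum to 3 (valence 4) → 1 H
  atom 9: C, bond orders sum to 4 (valence 4) → 0 H
  atom 10: C, bond orders sum to 3 (valence 4) → 1 H
  atom 11: C, bond orders sum to 3 (valence 4) → 1 H
  atom 12: C, bond orders sum to 3 (valence 4) → 1 H
  atom 13: C, bond orders sum to 3 (valence 4) → 1 H
  atom 14: C, bond orders sum to 3 (valence 4) → 1 H
Totals → C:14, H:14.
In Hill order: C14H14.

C14H14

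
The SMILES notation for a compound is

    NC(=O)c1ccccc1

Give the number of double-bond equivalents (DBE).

5

Molecular formula: C7H7NO.
DoU = (2C + 2 + N − H − X) / 2, where X is the halogen count and O/S are ignored.
    = (2·7 + 2 + 1 − 7 − 0) / 2 = 10 / 2 = 5.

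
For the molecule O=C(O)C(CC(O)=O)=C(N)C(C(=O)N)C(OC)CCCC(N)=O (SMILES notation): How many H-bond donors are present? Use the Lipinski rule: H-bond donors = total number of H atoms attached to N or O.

Donors: find every N or O and count the H atoms it carries.
  atom 1 (O): bond orders sum to 2 → 0 H
  atom 3 (O): bond orders sum to 1 → 1 H
  atom 7 (O): bond orders sum to 1 → 1 H
  atom 8 (O): bond orders sum to 2 → 0 H
  atom 10 (N): bond orders sum to 1 → 2 H
  atom 13 (O): bond orders sum to 2 → 0 H
  atom 14 (N): bond orders sum to 1 → 2 H
  atom 16 (O): bond orders sum to 2 → 0 H
  atom 22 (N): bond orders sum to 1 → 2 H
  atom 23 (O): bond orders sum to 2 → 0 H
Lipinski HBD = 8.

8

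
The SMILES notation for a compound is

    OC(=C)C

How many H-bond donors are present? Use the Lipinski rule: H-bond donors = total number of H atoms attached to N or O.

Donors: find every N or O and count the H atoms it carries.
  atom 1 (O): bond orders sum to 1 → 1 H
Lipinski HBD = 1.

1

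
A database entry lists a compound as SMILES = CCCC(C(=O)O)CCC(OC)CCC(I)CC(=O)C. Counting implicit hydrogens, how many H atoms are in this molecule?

Walk through each heavy atom and fill implicit hydrogens from standard valence (C 4, N 3, O 2, S 2, halogen 1):
  atom 1: C, bond orders sum to 1 (valence 4) → 3 H
  atom 2: C, bond orders sum to 2 (valence 4) → 2 H
  atom 3: C, bond orders sum to 2 (valence 4) → 2 H
  atom 4: C, bond orders sum to 3 (valence 4) → 1 H
  atom 5: C, bond orders sum to 4 (valence 4) → 0 H
  atom 6: O, bond orders sum to 2 (valence 2) → 0 H
  atom 7: O, bond orders sum to 1 (valence 2) → 1 H
  atom 8: C, bond orders sum to 2 (valence 4) → 2 H
  atom 9: C, bond orders sum to 2 (valence 4) → 2 H
  atom 10: C, bond orders sum to 3 (valence 4) → 1 H
  atom 11: O, bond orders sum to 2 (valence 2) → 0 H
  atom 12: C, bond orders sum to 1 (valence 4) → 3 H
  atom 13: C, bond orders sum to 2 (valence 4) → 2 H
  atom 14: C, bond orders sum to 2 (valence 4) → 2 H
  atom 15: C, bond orders sum to 3 (valence 4) → 1 H
  atom 16: I (halogen, monovalent) → 0 H
  atom 17: C, bond orders sum to 2 (valence 4) → 2 H
  atom 18: C, bond orders sum to 4 (valence 4) → 0 H
  atom 19: O, bond orders sum to 2 (valence 2) → 0 H
  atom 20: C, bond orders sum to 1 (valence 4) → 3 H
Total hydrogens: 27.

27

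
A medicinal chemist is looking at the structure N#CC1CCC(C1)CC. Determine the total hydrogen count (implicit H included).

Walk through each heavy atom and fill implicit hydrogens from standard valence (C 4, N 3, O 2, S 2, halogen 1):
  atom 1: N, bond orders sum to 3 (valence 3) → 0 H
  atom 2: C, bond orders sum to 4 (valence 4) → 0 H
  atom 3: C, bond orders sum to 3 (valence 4) → 1 H
  atom 4: C, bond orders sum to 2 (valence 4) → 2 H
  atom 5: C, bond orders sum to 2 (valence 4) → 2 H
  atom 6: C, bond orders sum to 3 (valence 4) → 1 H
  atom 7: C, bond orders sum to 2 (valence 4) → 2 H
  atom 8: C, bond orders sum to 2 (valence 4) → 2 H
  atom 9: C, bond orders sum to 1 (valence 4) → 3 H
Total hydrogens: 13.

13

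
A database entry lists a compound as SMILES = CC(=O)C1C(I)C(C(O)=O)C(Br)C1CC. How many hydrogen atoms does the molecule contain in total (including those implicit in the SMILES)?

14

Walk through each heavy atom and fill implicit hydrogens from standard valence (C 4, N 3, O 2, S 2, halogen 1):
  atom 1: C, bond orders sum to 1 (valence 4) → 3 H
  atom 2: C, bond orders sum to 4 (valence 4) → 0 H
  atom 3: O, bond orders sum to 2 (valence 2) → 0 H
  atom 4: C, bond orders sum to 3 (valence 4) → 1 H
  atom 5: C, bond orders sum to 3 (valence 4) → 1 H
  atom 6: I (halogen, monovalent) → 0 H
  atom 7: C, bond orders sum to 3 (valence 4) → 1 H
  atom 8: C, bond orders sum to 4 (valence 4) → 0 H
  atom 9: O, bond orders sum to 1 (valence 2) → 1 H
  atom 10: O, bond orders sum to 2 (valence 2) → 0 H
  atom 11: C, bond orders sum to 3 (valence 4) → 1 H
  atom 12: Br (halogen, monovalent) → 0 H
  atom 13: C, bond orders sum to 3 (valence 4) → 1 H
  atom 14: C, bond orders sum to 2 (valence 4) → 2 H
  atom 15: C, bond orders sum to 1 (valence 4) → 3 H
Total hydrogens: 14.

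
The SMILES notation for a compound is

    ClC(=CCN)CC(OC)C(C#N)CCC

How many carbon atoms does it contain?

11

Count every carbon token in the SMILES (each C, including those in ring-closure positions and inside branches).
Carbon count: 11.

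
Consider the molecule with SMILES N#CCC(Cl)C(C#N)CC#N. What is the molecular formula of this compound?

C7H6ClN3

Walk through each heavy atom and fill implicit hydrogens from standard valence (C 4, N 3, O 2, S 2, halogen 1):
  atom 1: N, bond orders sum to 3 (valence 3) → 0 H
  atom 2: C, bond orders sum to 4 (valence 4) → 0 H
  atom 3: C, bond orders sum to 2 (valence 4) → 2 H
  atom 4: C, bond orders sum to 3 (valence 4) → 1 H
  atom 5: Cl (halogen, monovalent) → 0 H
  atom 6: C, bond orders sum to 3 (valence 4) → 1 H
  atom 7: C, bond orders sum to 4 (valence 4) → 0 H
  atom 8: N, bond orders sum to 3 (valence 3) → 0 H
  atom 9: C, bond orders sum to 2 (valence 4) → 2 H
  atom 10: C, bond orders sum to 4 (valence 4) → 0 H
  atom 11: N, bond orders sum to 3 (valence 3) → 0 H
Totals → C:7, H:6, Cl:1, N:3.
In Hill order: C7H6ClN3.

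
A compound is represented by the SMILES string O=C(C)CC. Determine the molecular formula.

Walk through each heavy atom and fill implicit hydrogens from standard valence (C 4, N 3, O 2, S 2, halogen 1):
  atom 1: O, bond orders sum to 2 (valence 2) → 0 H
  atom 2: C, bond orders sum to 4 (valence 4) → 0 H
  atom 3: C, bond orders sum to 1 (valence 4) → 3 H
  atom 4: C, bond orders sum to 2 (valence 4) → 2 H
  atom 5: C, bond orders sum to 1 (valence 4) → 3 H
Totals → C:4, H:8, O:1.
In Hill order: C4H8O.

C4H8O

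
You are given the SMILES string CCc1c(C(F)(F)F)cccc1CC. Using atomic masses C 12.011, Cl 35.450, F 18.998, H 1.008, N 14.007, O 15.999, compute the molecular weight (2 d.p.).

First, the molecular formula is C11H13F3 (counting implicit H from valence).
  C: 11 × 12.011 = 132.121
  F: 3 × 18.998 = 56.994
  H: 13 × 1.008 = 13.104
Sum: 11×12.011 + 3×18.998 + 13×1.008 = 202.219 → 202.22 g/mol.

202.22 g/mol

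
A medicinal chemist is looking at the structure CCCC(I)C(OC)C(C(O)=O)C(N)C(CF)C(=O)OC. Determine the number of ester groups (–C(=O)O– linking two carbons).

The ester motif appears at heavy-atom position 18 in the SMILES.
Other groups present: 1 carboxylic acid, 1 ether, 1 primary amine.
Ester count: 1.

1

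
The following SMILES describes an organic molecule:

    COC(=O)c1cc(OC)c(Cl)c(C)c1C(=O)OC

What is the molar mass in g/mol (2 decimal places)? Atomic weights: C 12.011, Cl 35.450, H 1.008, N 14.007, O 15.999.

272.68 g/mol

First, the molecular formula is C12H13ClO5 (counting implicit H from valence).
  C: 12 × 12.011 = 144.132
  Cl: 1 × 35.450 = 35.450
  H: 13 × 1.008 = 13.104
  O: 5 × 15.999 = 79.995
Sum: 12×12.011 + 1×35.450 + 13×1.008 + 5×15.999 = 272.681 → 272.68 g/mol.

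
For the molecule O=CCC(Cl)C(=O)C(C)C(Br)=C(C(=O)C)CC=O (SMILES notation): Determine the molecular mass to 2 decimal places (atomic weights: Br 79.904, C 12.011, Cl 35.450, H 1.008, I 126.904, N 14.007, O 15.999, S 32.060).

First, the molecular formula is C12H14BrClO4 (counting implicit H from valence).
  Br: 1 × 79.904 = 79.904
  C: 12 × 12.011 = 144.132
  Cl: 1 × 35.450 = 35.450
  H: 14 × 1.008 = 14.112
  O: 4 × 15.999 = 63.996
Sum: 1×79.904 + 12×12.011 + 1×35.450 + 14×1.008 + 4×15.999 = 337.594 → 337.59 g/mol.

337.59 g/mol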